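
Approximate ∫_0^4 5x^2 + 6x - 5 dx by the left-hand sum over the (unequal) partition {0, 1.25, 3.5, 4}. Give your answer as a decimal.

Subinterval widths: 1.25, 2.25, 0.5.
Left endpoints: 0, 1.25, 3.5.
f(0) = -5, f(1.25) = 10.3125, f(3.5) = 77.25.
Sum = Σ Δx_i · f(x_i).
Sum = 55.578125.

55.578125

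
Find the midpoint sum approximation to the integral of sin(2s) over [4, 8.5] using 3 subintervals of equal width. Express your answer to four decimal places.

Δs = (8.5 − 4)/3 = 1.5.
Midpoints: 4.75, 6.25, 7.75.
f(4.75) ≈ -0.0752, f(6.25) ≈ -0.0663, f(7.75) ≈ 0.2065.
Sum = Δs · [f(4.75) + f(6.25) + f(7.75)].
Sum ≈ 0.0975.

0.0975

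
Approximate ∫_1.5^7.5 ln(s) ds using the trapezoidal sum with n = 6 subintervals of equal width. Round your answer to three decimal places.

8.460

Δs = (7.5 − 1.5)/6 = 1.
f(1.5) ≈ 0.405, f(2.5) ≈ 0.916, f(3.5) ≈ 1.253, f(4.5) ≈ 1.504, f(5.5) ≈ 1.705, f(6.5) ≈ 1.872, f(7.5) ≈ 2.015.
T_6 = (Δs/2)·[f(s_0) + 2f(s_1) + ... + 2f(s_{5}) + f(s_6)].
Sum ≈ 8.460.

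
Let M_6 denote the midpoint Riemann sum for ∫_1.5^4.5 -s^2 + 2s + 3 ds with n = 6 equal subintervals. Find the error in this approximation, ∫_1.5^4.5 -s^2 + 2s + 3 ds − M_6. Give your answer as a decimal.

Exact integral: ∫_1.5^4.5 f(s) ds = -2.25.
M_6 = -2.1875.
Error = -2.25 − (-2.1875) = -0.0625.

-0.0625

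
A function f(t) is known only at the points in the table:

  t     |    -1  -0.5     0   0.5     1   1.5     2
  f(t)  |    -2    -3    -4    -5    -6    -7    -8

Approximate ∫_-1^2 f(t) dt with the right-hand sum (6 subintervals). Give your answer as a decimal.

-16.5

Δt = 0.5.
Sum = 0.5·[(-3) + (-4) + (-5) + (-6) + (-7) + (-8)] = -16.5.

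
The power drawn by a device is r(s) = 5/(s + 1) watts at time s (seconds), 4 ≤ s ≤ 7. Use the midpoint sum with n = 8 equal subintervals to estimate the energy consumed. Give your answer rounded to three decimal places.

2.349

Δs = (7 − 4)/8 = 0.375.
Midpoints: 4.1875, 4.5625, 4.9375, 5.3125, 5.6875, 6.0625, 6.4375, 6.8125.
r(4.1875) = 80/83, r(4.5625) = 80/89, r(4.9375) = 16/19, r(5.3125) = 80/101, r(5.6875) = 80/107, r(6.0625) = 80/113, r(6.4375) = 80/119, r(6.8125) = 0.64.
Sum = Δs · [r(4.1875) + r(4.5625) + r(4.9375) + ...].
Sum ≈ 2.349.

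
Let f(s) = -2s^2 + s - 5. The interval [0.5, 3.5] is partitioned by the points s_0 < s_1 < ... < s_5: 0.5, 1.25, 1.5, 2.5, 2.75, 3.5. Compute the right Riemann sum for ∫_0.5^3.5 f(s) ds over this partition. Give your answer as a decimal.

Subinterval widths: 0.75, 0.25, 1, 0.25, 0.75.
Right endpoints: 1.25, 1.5, 2.5, 2.75, 3.5.
f(1.25) = -6.875, f(1.5) = -8, f(2.5) = -15, f(2.75) = -17.375, f(3.5) = -26.
Sum = Σ Δs_i · f(s_i).
Sum = -46.

-46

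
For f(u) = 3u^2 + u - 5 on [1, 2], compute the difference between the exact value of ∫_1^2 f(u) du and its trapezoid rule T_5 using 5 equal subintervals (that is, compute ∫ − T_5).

Exact integral: ∫_1^2 f(u) du = 3.5.
T_5 = 3.52.
Error = 3.5 − 3.52 = -0.02.

-0.02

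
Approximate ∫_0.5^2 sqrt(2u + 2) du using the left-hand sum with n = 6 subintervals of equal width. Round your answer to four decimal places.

Δu = (2 − 0.5)/6 = 0.25.
Left endpoints: 0.5, 0.75, 1, 1.25, 1.5, 1.75.
f(0.5) ≈ 1.7321, f(0.75) ≈ 1.8708, f(1) ≈ 2.0000, f(1.25) ≈ 2.1213, f(1.5) ≈ 2.2361, f(1.75) ≈ 2.3452.
Sum = Δu · [f(0.5) + f(0.75) + f(1) + ...].
Sum ≈ 3.0764.

3.0764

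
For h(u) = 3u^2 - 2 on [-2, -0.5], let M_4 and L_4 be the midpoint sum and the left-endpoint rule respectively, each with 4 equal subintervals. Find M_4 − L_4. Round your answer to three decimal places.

-2.268

M_4 ≈ 4.82227.
L_4 = 7.08984375.
M_4 − L_4 ≈ -2.268.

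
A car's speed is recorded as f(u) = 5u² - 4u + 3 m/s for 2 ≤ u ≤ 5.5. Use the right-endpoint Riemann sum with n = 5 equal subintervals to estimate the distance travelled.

264.425

Δu = (5.5 − 2)/5 = 0.7.
Right endpoints: 2.7, 3.4, 4.1, 4.8, 5.5.
f(2.7) = 28.65, f(3.4) = 47.2, f(4.1) = 70.65, f(4.8) = 99, f(5.5) = 132.25.
Sum = Δu · [f(2.7) + f(3.4) + f(4.1) + f(4.8) + f(5.5)].
Sum = 264.425.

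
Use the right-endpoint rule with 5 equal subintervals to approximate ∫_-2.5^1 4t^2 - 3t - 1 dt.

16.66

Δt = (1 − (-2.5))/5 = 0.7.
Right endpoints: -1.8, -1.1, -0.4, 0.3, 1.
f(-1.8) = 17.36, f(-1.1) = 7.14, f(-0.4) = 0.84, f(0.3) = -1.54, f(1) = 0.
Sum = Δt · [f(-1.8) + f(-1.1) + f(-0.4) + f(0.3) + f(1)].
Sum = 16.66.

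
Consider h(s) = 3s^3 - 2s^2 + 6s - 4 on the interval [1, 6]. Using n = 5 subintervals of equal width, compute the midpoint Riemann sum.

Δs = (6 − 1)/5 = 1.
Midpoints: 1.5, 2.5, 3.5, 4.5, 5.5.
h(1.5) = 10.625, h(2.5) = 45.375, h(3.5) = 121.125, h(4.5) = 255.875, h(5.5) = 467.625.
Sum = Δs · [h(1.5) + h(2.5) + h(3.5) + h(4.5) + h(5.5)].
Sum = 900.625.

900.625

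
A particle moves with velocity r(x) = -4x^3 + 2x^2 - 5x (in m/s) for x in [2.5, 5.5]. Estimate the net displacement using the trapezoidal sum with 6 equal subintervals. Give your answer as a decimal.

Δx = (5.5 − 2.5)/6 = 0.5.
r(2.5) = -62.5, r(3) = -105, r(3.5) = -164.5, r(4) = -244, r(4.5) = -346.5, r(5) = -475, r(5.5) = -632.5.
T_6 = (Δx/2)·[r(x_0) + 2r(x_1) + ... + 2r(x_{5}) + r(x_6)].
Sum = -841.25.

-841.25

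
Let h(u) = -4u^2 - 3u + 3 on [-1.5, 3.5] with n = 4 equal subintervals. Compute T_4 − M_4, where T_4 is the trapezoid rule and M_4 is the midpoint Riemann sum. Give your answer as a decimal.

-7.8125

T_4 = -66.875.
M_4 = -59.0625.
T_4 − M_4 = -7.8125.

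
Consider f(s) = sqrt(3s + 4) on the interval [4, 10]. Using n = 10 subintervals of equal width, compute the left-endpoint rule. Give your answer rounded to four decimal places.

Δs = (10 − 4)/10 = 0.6.
Left endpoints: 4, 4.6, 5.2, 5.8, 6.4, 7, 7.6, 8.2, 8.8, 9.4.
f(4) ≈ 4.0000, f(4.6) ≈ 4.2190, f(5.2) ≈ 4.4272, f(5.8) ≈ 4.6260, f(6.4) ≈ 4.8166, f(7) ≈ 5.0000, f(7.6) ≈ 5.1769, f(8.2) ≈ 5.3479, f(8.8) ≈ 5.5136, f(9.4) ≈ 5.6745.
Sum = Δs · [f(4) + f(4.6) + f(5.2) + ...].
Sum ≈ 29.2810.

29.2810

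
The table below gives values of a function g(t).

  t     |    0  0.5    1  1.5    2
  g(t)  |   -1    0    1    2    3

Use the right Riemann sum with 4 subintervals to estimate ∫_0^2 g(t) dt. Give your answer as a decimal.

3

Δt = 0.5.
Sum = 0.5·[0 + 1 + 2 + 3] = 3.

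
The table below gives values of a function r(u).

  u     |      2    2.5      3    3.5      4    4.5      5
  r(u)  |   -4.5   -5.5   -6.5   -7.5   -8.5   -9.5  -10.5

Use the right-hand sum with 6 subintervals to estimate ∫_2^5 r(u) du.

Δu = 0.5.
Sum = 0.5·[(-5.5) + (-6.5) + (-7.5) + (-8.5) + (-9.5) + (-10.5)] = -24.

-24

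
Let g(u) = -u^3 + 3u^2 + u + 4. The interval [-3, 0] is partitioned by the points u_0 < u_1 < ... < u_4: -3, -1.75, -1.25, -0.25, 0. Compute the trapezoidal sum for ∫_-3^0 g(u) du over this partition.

Subinterval widths: 1.25, 0.5, 1, 0.25.
g(-3) = 55, g(-1.75) = 16.796875, g(-1.25) = 9.390625, g(-0.25) = 3.953125, g(0) = 4.
On each subinterval the trapezoid contributes (Δu_i/2)·[g(u_{i-1}) + g(u_i)].
Sum = 59.0859375.

59.0859375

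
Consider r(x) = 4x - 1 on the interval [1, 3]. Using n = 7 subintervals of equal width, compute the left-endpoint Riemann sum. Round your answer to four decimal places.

Δx = (3 − 1)/7 = 2/7.
Left endpoints: 1, 9/7, 11/7, 13/7, 15/7, 17/7, 19/7.
r(1) = 3, r(9/7) = 29/7, r(11/7) = 37/7, r(13/7) = 45/7, r(15/7) = 53/7, r(17/7) = 61/7, r(19/7) = 69/7.
Sum = Δx · [r(1) + r(9/7) + r(11/7) + ...].
Sum ≈ 12.8571.

12.8571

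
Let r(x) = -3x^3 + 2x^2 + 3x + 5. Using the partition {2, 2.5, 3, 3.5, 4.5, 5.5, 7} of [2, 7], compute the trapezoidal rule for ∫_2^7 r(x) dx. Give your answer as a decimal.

Subinterval widths: 0.5, 0.5, 0.5, 1, 1, 1.5.
r(2) = -5, r(2.5) = -21.875, r(3) = -49, r(3.5) = -88.625, r(4.5) = -214.375, r(5.5) = -417.125, r(7) = -905.
On each subinterval the trapezoid contributes (Δx_i/2)·[r(x_{i-1}) + r(x_i)].
Sum = -1517.6875.

-1517.6875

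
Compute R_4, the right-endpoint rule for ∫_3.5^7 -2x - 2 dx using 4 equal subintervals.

-46.8125

Δx = (7 − 3.5)/4 = 0.875.
Right endpoints: 4.375, 5.25, 6.125, 7.
f(4.375) = -10.75, f(5.25) = -12.5, f(6.125) = -14.25, f(7) = -16.
Sum = Δx · [f(4.375) + f(5.25) + f(6.125) + f(7)].
Sum = -46.8125.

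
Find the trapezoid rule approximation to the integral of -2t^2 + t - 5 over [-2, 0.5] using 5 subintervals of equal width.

Δt = (0.5 − (-2))/5 = 0.5.
f(-2) = -15, f(-1.5) = -11, f(-1) = -8, f(-0.5) = -6, f(0) = -5, f(0.5) = -5.
T_5 = (Δt/2)·[f(t_0) + 2f(t_1) + ... + 2f(t_{4}) + f(t_5)].
Sum = -20.

-20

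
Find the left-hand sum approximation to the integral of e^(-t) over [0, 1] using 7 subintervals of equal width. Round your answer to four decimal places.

Δt = (1 − 0)/7 = 1/7.
Left endpoints: 0, 1/7, 2/7, 3/7, 4/7, 5/7, 6/7.
f(0) ≈ 1.0000, f(1/7) ≈ 0.8669, f(2/7) ≈ 0.7515, f(3/7) ≈ 0.6514, f(4/7) ≈ 0.5647, f(5/7) ≈ 0.4895, f(6/7) ≈ 0.4244.
Sum = Δt · [f(0) + f(1/7) + f(2/7) + ...].
Sum ≈ 0.6783.

0.6783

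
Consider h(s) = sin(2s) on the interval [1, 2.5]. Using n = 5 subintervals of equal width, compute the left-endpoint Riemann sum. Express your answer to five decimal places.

-0.05911

Δs = (2.5 − 1)/5 = 0.3.
Left endpoints: 1, 1.3, 1.6, 1.9, 2.2.
h(1) ≈ 0.90930, h(1.3) ≈ 0.51550, h(1.6) ≈ -0.05837, h(1.9) ≈ -0.61186, h(2.2) ≈ -0.95160.
Sum = Δs · [h(1) + h(1.3) + h(1.6) + h(1.9) + h(2.2)].
Sum ≈ -0.05911.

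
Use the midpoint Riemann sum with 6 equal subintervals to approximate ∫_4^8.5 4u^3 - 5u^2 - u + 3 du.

Δu = (8.5 − 4)/6 = 0.75.
Midpoints: 4.375, 5.125, 5.875, 6.625, 7.375, 8.125.
f(4.375) = 237.8828125, f(5.125) = 404.9921875, f(5.875) = 635.6640625, f(6.625) = 940.0234375, f(7.375) = 1328.1953125, f(8.125) = 1810.3046875.
Sum = Δu · [f(4.375) + f(5.125) + f(5.875) + ...].
Sum = 4017.796875.

4017.796875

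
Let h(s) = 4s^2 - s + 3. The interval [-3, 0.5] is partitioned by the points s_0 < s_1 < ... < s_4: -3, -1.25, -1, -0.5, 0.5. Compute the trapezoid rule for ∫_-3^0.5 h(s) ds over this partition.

Subinterval widths: 1.75, 0.25, 0.5, 1.
h(-3) = 42, h(-1.25) = 10.5, h(-1) = 8, h(-0.5) = 4.5, h(0.5) = 3.5.
On each subinterval the trapezoid contributes (Δs_i/2)·[h(s_{i-1}) + h(s_i)].
Sum = 55.375.

55.375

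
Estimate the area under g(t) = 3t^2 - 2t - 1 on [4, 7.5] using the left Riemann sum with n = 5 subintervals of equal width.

Δt = (7.5 − 4)/5 = 0.7.
Left endpoints: 4, 4.7, 5.4, 6.1, 6.8.
g(4) = 39, g(4.7) = 55.87, g(5.4) = 75.68, g(6.1) = 98.43, g(6.8) = 124.12.
Sum = Δt · [g(4) + g(4.7) + g(5.4) + g(6.1) + g(6.8)].
Sum = 275.17.

275.17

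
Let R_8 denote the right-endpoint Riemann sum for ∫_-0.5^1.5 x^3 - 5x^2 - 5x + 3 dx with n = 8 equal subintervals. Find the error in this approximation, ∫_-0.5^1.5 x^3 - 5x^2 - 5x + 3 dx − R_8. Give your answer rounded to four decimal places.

2.1354

Exact integral: ∫_-0.5^1.5 f(x) dx ≈ -3.583333.
R_8 = -5.71875.
Error ≈ -3.583333 − (-5.71875) ≈ 2.1354.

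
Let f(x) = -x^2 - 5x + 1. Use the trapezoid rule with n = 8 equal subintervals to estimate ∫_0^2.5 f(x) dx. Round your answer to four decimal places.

Δx = (2.5 − 0)/8 = 0.3125.
f(0) = 1, f(0.3125) = -0.66015625, f(0.625) = -2.515625, f(0.9375) = -4.56640625, f(1.25) = -6.8125, f(1.5625) = -9.25390625, f(1.875) = -11.890625, f(2.1875) = -14.72265625, f(2.5) = -17.75.
T_8 = (Δx/2)·[f(x_0) + 2f(x_1) + ... + 2f(x_{7}) + f(x_8)].
Sum ≈ -18.3740.

-18.3740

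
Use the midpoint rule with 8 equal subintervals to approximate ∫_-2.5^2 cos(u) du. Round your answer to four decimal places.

Δu = (2 − (-2.5))/8 = 0.5625.
Midpoints: -2.21875, -1.65625, -1.09375, -0.53125, 0.03125, 0.59375, 1.15625, 1.71875.
f(-2.21875) ≈ -0.6036, f(-1.65625) ≈ -0.0853, f(-1.09375) ≈ 0.4592, f(-0.53125) ≈ 0.8622, f(0.03125) ≈ 0.9995, f(0.59375) ≈ 0.8288, f(1.15625) ≈ 0.4028, f(1.71875) ≈ -0.1474.
Sum = Δu · [f(-2.21875) + f(-1.65625) + f(-1.09375) + ...].
Sum ≈ 1.5278.

1.5278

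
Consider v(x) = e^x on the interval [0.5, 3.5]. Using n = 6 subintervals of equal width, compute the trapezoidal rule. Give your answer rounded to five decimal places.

Δx = (3.5 − 0.5)/6 = 0.5.
v(0.5) ≈ 1.64872, v(1) ≈ 2.71828, v(1.5) ≈ 4.48169, v(2) ≈ 7.38906, v(2.5) ≈ 12.18249, v(3) ≈ 20.08554, v(3.5) ≈ 33.11545.
T_6 = (Δx/2)·[v(x_0) + 2v(x_1) + ... + 2v(x_{5}) + v(x_6)].
Sum ≈ 32.11957.

32.11957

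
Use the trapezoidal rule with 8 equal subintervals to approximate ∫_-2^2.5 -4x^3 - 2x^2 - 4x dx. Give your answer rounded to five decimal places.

-44.49902

Δx = (2.5 − (-2))/8 = 0.5625.
f(-2) = 32, f(-1.4375) = 13823/1024, f(-0.875) = 4.6484375, f(-0.3125) = 1205/1024, f(0.25) = -1.1875, f(0.8125) = -6877/1024, f(1.375) = -19.6796875, f(1.9375) = -45415/1024, f(2.5) = -85.
T_8 = (Δx/2)·[f(x_0) + 2f(x_1) + ... + 2f(x_{7}) + f(x_8)].
Sum ≈ -44.49902.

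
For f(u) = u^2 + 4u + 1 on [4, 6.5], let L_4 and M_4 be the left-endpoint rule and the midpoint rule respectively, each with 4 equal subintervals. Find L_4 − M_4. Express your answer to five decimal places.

-11.08398

L_4 = 114.04296875.
M_4 ≈ 125.1269531.
L_4 − M_4 ≈ -11.08398.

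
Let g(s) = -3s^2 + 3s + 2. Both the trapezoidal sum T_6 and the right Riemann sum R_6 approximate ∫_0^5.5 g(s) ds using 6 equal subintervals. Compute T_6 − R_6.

T_6 ≈ -112.310764.
R_6 ≈ -146.342014.
T_6 − R_6 = 34.03125.

34.03125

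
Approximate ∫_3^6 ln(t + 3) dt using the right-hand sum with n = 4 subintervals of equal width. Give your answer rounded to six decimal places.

6.173912

Δt = (6 − 3)/4 = 0.75.
Right endpoints: 3.75, 4.5, 5.25, 6.
f(3.75) ≈ 1.909543, f(4.5) ≈ 2.014903, f(5.25) ≈ 2.110213, f(6) ≈ 2.197225.
Sum = Δt · [f(3.75) + f(4.5) + f(5.25) + f(6)].
Sum ≈ 6.173912.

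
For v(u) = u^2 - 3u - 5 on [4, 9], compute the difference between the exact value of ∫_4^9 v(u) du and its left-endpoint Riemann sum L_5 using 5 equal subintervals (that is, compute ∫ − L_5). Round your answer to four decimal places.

24.1667

Exact integral: ∫_4^9 v(u) du ≈ 99.166667.
L_5 = 75.
Error ≈ 99.166667 − 75 ≈ 24.1667.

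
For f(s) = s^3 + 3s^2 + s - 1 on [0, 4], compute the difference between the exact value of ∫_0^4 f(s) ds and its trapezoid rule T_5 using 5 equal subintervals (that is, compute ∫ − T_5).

-3.84

Exact integral: ∫_0^4 f(s) ds = 132.
T_5 = 135.84.
Error = 132 − 135.84 = -3.84.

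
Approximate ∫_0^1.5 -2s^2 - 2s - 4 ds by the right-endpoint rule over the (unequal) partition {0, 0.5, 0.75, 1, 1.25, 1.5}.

-11.6875

Subinterval widths: 0.5, 0.25, 0.25, 0.25, 0.25.
Right endpoints: 0.5, 0.75, 1, 1.25, 1.5.
f(0.5) = -5.5, f(0.75) = -6.625, f(1) = -8, f(1.25) = -9.625, f(1.5) = -11.5.
Sum = Σ Δs_i · f(s_i).
Sum = -11.6875.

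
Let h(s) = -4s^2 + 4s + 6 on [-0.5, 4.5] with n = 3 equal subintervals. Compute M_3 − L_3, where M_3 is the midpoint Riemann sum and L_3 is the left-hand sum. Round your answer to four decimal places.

M_3 ≈ -47.037037.
L_3 ≈ -10.925926.
M_3 − L_3 ≈ -36.1111.

-36.1111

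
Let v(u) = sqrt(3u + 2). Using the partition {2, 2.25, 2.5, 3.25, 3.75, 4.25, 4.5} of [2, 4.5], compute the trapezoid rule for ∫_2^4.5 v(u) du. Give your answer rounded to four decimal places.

8.5289

Subinterval widths: 0.25, 0.25, 0.75, 0.5, 0.5, 0.25.
v(2) ≈ 2.8284, v(2.25) ≈ 2.9580, v(2.5) ≈ 3.0822, v(3.25) ≈ 3.4278, v(3.75) ≈ 3.6401, v(4.25) ≈ 3.8406, v(4.5) ≈ 3.9370.
On each subinterval the trapezoid contributes (Δu_i/2)·[v(u_{i-1}) + v(u_i)].
Sum ≈ 8.5289.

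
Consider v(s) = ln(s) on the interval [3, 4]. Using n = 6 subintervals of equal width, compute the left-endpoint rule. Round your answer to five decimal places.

Δs = (4 − 3)/6 = 1/6.
Left endpoints: 3, 19/6, 10/3, 3.5, 11/3, 23/6.
v(3) ≈ 1.09861, v(19/6) ≈ 1.15268, v(10/3) ≈ 1.20397, v(3.5) ≈ 1.25276, v(11/3) ≈ 1.29928, v(23/6) ≈ 1.34373.
Sum = Δs · [v(3) + v(19/6) + v(10/3) + ...].
Sum ≈ 1.22517.

1.22517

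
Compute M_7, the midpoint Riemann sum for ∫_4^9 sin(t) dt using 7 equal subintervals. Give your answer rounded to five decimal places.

Δt = (9 − 4)/7 = 5/7.
Midpoints: 61/14, 71/14, 81/14, 6.5, 101/14, 111/14, 121/14.
f(61/14) ≈ -0.93756, f(71/14) ≈ -0.93623, f(81/14) ≈ -0.47720, f(6.5) ≈ 0.21512, f(101/14) ≈ 0.80228, f(111/14) ≈ 0.99722, f(121/14) ≈ 0.70464.
Sum = Δt · [f(61/14) + f(71/14) + f(81/14) + ...].
Sum ≈ 0.26304.

0.26304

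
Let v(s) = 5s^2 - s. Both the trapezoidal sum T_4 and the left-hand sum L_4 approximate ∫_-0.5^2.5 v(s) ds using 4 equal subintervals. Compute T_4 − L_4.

T_4 = 24.65625.
L_4 = 14.53125.
T_4 − L_4 = 10.125.

10.125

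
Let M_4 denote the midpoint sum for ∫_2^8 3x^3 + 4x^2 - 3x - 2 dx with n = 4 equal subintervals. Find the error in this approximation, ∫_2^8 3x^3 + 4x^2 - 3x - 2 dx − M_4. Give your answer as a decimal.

55.125

Exact integral: ∫_2^8 f(x) dx = 3630.
M_4 = 3574.875.
Error = 3630 − 3574.875 = 55.125.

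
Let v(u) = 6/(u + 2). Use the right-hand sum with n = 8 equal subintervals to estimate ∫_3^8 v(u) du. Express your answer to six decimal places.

3.977231

Δu = (8 − 3)/8 = 0.625.
Right endpoints: 3.625, 4.25, 4.875, 5.5, 6.125, 6.75, 7.375, 8.
v(3.625) = 16/15, v(4.25) = 0.96, v(4.875) = 48/55, v(5.5) = 0.8, v(6.125) = 48/65, v(6.75) = 24/35, v(7.375) = 0.64, v(8) = 0.6.
Sum = Δu · [v(3.625) + v(4.25) + v(4.875) + ...].
Sum ≈ 3.977231.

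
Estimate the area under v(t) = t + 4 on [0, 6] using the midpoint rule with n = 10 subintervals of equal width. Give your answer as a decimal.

42

Δt = (6 − 0)/10 = 0.6.
Midpoints: 0.3, 0.9, 1.5, 2.1, 2.7, 3.3, 3.9, 4.5, 5.1, 5.7.
v(0.3) = 4.3, v(0.9) = 4.9, v(1.5) = 5.5, v(2.1) = 6.1, v(2.7) = 6.7, v(3.3) = 7.3, v(3.9) = 7.9, v(4.5) = 8.5, v(5.1) = 9.1, v(5.7) = 9.7.
Sum = Δt · [v(0.3) + v(0.9) + v(1.5) + ...].
Sum = 42.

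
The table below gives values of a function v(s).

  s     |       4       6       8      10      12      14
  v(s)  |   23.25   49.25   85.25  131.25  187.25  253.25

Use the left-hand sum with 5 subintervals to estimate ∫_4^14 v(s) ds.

Δs = 2.
Sum = 2·[23.25 + 49.25 + 85.25 + 131.25 + 187.25] = 952.5.

952.5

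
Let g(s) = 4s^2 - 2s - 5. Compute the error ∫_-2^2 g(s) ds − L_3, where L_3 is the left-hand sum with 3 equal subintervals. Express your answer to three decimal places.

Exact integral: ∫_-2^2 g(s) ds ≈ 1.33333.
L_3 ≈ 11.40741.
Error ≈ 1.33333 − 11.40741 ≈ -10.074.

-10.074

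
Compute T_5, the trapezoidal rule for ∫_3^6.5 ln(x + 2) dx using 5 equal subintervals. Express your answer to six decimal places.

6.640014

Δx = (6.5 − 3)/5 = 0.7.
f(3) ≈ 1.609438, f(3.7) ≈ 1.740466, f(4.4) ≈ 1.856298, f(5.1) ≈ 1.960095, f(5.8) ≈ 2.054124, f(6.5) ≈ 2.140066.
T_5 = (Δx/2)·[f(x_0) + 2f(x_1) + ... + 2f(x_{4}) + f(x_5)].
Sum ≈ 6.640014.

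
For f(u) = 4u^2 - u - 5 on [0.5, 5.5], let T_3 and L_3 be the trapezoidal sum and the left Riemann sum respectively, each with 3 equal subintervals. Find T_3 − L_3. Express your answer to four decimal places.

T_3 ≈ 190.925926.
L_3 ≈ 95.092593.
T_3 − L_3 ≈ 95.8333.

95.8333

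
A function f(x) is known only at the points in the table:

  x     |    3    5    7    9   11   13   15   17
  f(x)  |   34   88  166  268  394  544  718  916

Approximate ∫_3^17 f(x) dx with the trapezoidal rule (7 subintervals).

5306

Δx = 2.
T_7 = (2/2)·[34 + 2·88 + 2·166 + 2·268 + 2·394 + 2·544 + 2·718 + 916] = 5306.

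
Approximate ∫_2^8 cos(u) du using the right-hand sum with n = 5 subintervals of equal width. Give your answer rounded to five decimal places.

0.23260

Δu = (8 − 2)/5 = 1.2.
Right endpoints: 3.2, 4.4, 5.6, 6.8, 8.
f(3.2) ≈ -0.99829, f(4.4) ≈ -0.30733, f(5.6) ≈ 0.77557, f(6.8) ≈ 0.86940, f(8) ≈ -0.14550.
Sum = Δu · [f(3.2) + f(4.4) + f(5.6) + f(6.8) + f(8)].
Sum ≈ 0.23260.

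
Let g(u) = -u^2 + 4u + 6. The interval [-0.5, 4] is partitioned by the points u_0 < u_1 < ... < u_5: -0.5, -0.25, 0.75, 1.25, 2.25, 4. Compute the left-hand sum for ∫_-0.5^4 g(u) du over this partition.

Subinterval widths: 0.25, 1, 0.5, 1, 1.75.
Left endpoints: -0.5, -0.25, 0.75, 1.25, 2.25.
g(-0.5) = 3.75, g(-0.25) = 4.9375, g(0.75) = 8.4375, g(1.25) = 9.4375, g(2.25) = 9.9375.
Sum = Σ Δu_i · g(u_i).
Sum = 36.921875.

36.921875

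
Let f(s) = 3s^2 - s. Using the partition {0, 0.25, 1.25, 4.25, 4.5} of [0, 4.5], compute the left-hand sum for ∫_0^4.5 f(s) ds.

22.734375

Subinterval widths: 0.25, 1, 3, 0.25.
Left endpoints: 0, 0.25, 1.25, 4.25.
f(0) = 0, f(0.25) = -0.0625, f(1.25) = 3.4375, f(4.25) = 49.9375.
Sum = Σ Δs_i · f(s_i).
Sum = 22.734375.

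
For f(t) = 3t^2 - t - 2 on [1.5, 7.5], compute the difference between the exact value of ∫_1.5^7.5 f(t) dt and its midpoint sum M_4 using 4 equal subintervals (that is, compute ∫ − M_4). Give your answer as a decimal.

Exact integral: ∫_1.5^7.5 f(t) dt = 379.5.
M_4 = 376.125.
Error = 379.5 − 376.125 = 3.375.

3.375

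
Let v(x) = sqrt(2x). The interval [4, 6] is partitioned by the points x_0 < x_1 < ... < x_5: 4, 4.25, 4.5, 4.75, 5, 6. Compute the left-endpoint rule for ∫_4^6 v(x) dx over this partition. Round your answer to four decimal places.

6.1188

Subinterval widths: 0.25, 0.25, 0.25, 0.25, 1.
Left endpoints: 4, 4.25, 4.5, 4.75, 5.
v(4) ≈ 2.8284, v(4.25) ≈ 2.9155, v(4.5) ≈ 3.0000, v(4.75) ≈ 3.0822, v(5) ≈ 3.1623.
Sum = Σ Δx_i · v(x_i).
Sum ≈ 6.1188.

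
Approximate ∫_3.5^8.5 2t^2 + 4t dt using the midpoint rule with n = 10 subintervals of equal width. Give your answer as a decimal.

500.625

Δt = (8.5 − 3.5)/10 = 0.5.
Midpoints: 3.75, 4.25, 4.75, 5.25, 5.75, 6.25, 6.75, 7.25, 7.75, 8.25.
f(3.75) = 43.125, f(4.25) = 53.125, f(4.75) = 64.125, f(5.25) = 76.125, f(5.75) = 89.125, f(6.25) = 103.125, f(6.75) = 118.125, f(7.25) = 134.125, f(7.75) = 151.125, f(8.25) = 169.125.
Sum = Δt · [f(3.75) + f(4.25) + f(4.75) + ...].
Sum = 500.625.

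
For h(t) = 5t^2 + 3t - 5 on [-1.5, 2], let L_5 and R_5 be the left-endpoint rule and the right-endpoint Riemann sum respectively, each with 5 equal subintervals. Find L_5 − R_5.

L_5 = -1.225.
R_5 = 12.25.
L_5 − R_5 = -13.475.

-13.475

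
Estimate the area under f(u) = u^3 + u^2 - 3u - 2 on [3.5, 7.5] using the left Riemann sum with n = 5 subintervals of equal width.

648.9

Δu = (7.5 − 3.5)/5 = 0.8.
Left endpoints: 3.5, 4.3, 5.1, 5.9, 6.7.
f(3.5) = 42.625, f(4.3) = 83.097, f(5.1) = 141.361, f(5.9) = 220.489, f(6.7) = 323.553.
Sum = Δu · [f(3.5) + f(4.3) + f(5.1) + f(5.9) + f(6.7)].
Sum = 648.9.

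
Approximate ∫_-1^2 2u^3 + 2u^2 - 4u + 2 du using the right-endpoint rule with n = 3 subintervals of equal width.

Δu = (2 − (-1))/3 = 1.
Right endpoints: 0, 1, 2.
f(0) = 2, f(1) = 2, f(2) = 18.
Sum = Δu · [f(0) + f(1) + f(2)].
Sum = 22.

22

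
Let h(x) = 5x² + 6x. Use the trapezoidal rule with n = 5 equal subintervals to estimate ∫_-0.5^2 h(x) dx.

Δx = (2 − (-0.5))/5 = 0.5.
h(-0.5) = -1.75, h(0) = 0, h(0.5) = 4.25, h(1) = 11, h(1.5) = 20.25, h(2) = 32.
T_5 = (Δx/2)·[h(x_0) + 2h(x_1) + ... + 2h(x_{4}) + h(x_5)].
Sum = 25.3125.

25.3125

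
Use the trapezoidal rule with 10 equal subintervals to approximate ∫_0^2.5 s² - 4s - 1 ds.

Δs = (2.5 − 0)/10 = 0.25.
f(0) = -1, f(0.25) = -1.9375, f(0.5) = -2.75, f(0.75) = -3.4375, f(1) = -4, f(1.25) = -4.4375, f(1.5) = -4.75, f(1.75) = -4.9375, f(2) = -5, f(2.25) = -4.9375, f(2.5) = -4.75.
T_10 = (Δs/2)·[f(s_0) + 2f(s_1) + ... + 2f(s_{9}) + f(s_10)].
Sum = -9.765625.

-9.765625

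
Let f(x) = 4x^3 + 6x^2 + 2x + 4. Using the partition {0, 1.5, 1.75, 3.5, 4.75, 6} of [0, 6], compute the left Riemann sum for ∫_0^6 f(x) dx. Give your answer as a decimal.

1139.25

Subinterval widths: 1.5, 0.25, 1.75, 1.25, 1.25.
Left endpoints: 0, 1.5, 1.75, 3.5, 4.75.
f(0) = 4, f(1.5) = 34, f(1.75) = 47.3125, f(3.5) = 256, f(4.75) = 577.5625.
Sum = Σ Δx_i · f(x_i).
Sum = 1139.25.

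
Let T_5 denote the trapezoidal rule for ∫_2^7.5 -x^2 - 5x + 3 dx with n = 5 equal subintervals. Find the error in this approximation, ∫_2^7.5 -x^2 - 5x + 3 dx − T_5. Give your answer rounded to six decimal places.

1.109167

Exact integral: ∫_2^7.5 f(x) dx ≈ -252.08333333.
T_5 = -253.1925.
Error ≈ -252.08333333 − (-253.1925) ≈ 1.109167.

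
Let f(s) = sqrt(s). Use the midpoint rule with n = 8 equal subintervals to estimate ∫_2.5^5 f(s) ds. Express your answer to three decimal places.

4.819

Δs = (5 − 2.5)/8 = 0.3125.
Midpoints: 2.65625, 2.96875, 3.28125, 3.59375, 3.90625, 4.21875, 4.53125, 4.84375.
f(2.65625) ≈ 1.630, f(2.96875) ≈ 1.723, f(3.28125) ≈ 1.811, f(3.59375) ≈ 1.896, f(3.90625) ≈ 1.976, f(4.21875) ≈ 2.054, f(4.53125) ≈ 2.129, f(4.84375) ≈ 2.201.
Sum = Δs · [f(2.65625) + f(2.96875) + f(3.28125) + ...].
Sum ≈ 4.819.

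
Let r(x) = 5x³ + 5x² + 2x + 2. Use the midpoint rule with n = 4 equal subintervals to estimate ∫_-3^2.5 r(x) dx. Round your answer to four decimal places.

25.7866

Δx = (2.5 − (-3))/4 = 1.375.
Midpoints: -2.3125, -0.9375, 0.4375, 1.8125.
r(-2.3125) = -154497/4096, r(-0.9375) = 1637/4096, r(0.4375) = 17411/4096, r(1.8125) = 212265/4096.
Sum = Δx · [r(-2.3125) + r(-0.9375) + r(0.4375) + r(1.8125)].
Sum ≈ 25.7866.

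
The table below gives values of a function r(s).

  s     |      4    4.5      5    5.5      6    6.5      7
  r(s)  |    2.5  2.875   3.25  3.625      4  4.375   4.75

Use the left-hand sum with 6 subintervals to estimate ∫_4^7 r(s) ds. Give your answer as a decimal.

10.3125

Δs = 0.5.
Sum = 0.5·[2.5 + 2.875 + 3.25 + 3.625 + 4 + 4.375] = 10.3125.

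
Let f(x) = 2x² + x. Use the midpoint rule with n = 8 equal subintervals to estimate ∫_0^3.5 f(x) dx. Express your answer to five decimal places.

34.59668

Δx = (3.5 − 0)/8 = 0.4375.
Midpoints: 0.21875, 0.65625, 1.09375, 1.53125, 1.96875, 2.40625, 2.84375, 3.28125.
f(0.21875) = 161/512, f(0.65625) = 777/512, f(1.09375) = 1785/512, f(1.53125) = 3185/512, f(1.96875) = 4977/512, f(2.40625) = 7161/512, f(2.84375) = 9737/512, f(3.28125) = 12705/512.
Sum = Δx · [f(0.21875) + f(0.65625) + f(1.09375) + ...].
Sum ≈ 34.59668.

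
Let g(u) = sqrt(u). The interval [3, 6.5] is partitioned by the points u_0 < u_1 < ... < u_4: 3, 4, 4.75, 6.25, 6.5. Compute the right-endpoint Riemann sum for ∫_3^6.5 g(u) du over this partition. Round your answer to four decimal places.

8.0220

Subinterval widths: 1, 0.75, 1.5, 0.25.
Right endpoints: 4, 4.75, 6.25, 6.5.
g(4) ≈ 2.0000, g(4.75) ≈ 2.1794, g(6.25) ≈ 2.5000, g(6.5) ≈ 2.5495.
Sum = Σ Δu_i · g(u_i).
Sum ≈ 8.0220.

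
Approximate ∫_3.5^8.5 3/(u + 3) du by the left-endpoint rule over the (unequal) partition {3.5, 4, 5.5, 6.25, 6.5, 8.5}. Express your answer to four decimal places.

1.8510

Subinterval widths: 0.5, 1.5, 0.75, 0.25, 2.
Left endpoints: 3.5, 4, 5.5, 6.25, 6.5.
f(3.5) = 6/13, f(4) = 3/7, f(5.5) = 6/17, f(6.25) = 12/37, f(6.5) = 6/19.
Sum = Σ Δu_i · f(u_i).
Sum ≈ 1.8510.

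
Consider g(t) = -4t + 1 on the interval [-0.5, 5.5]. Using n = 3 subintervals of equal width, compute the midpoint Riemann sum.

-54

Δt = (5.5 − (-0.5))/3 = 2.
Midpoints: 0.5, 2.5, 4.5.
g(0.5) = -1, g(2.5) = -9, g(4.5) = -17.
Sum = Δt · [g(0.5) + g(2.5) + g(4.5)].
Sum = -54.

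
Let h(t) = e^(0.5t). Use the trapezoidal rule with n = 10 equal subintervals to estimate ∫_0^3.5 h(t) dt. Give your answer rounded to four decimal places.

Δt = (3.5 − 0)/10 = 0.35.
h(0) ≈ 1.0000, h(0.35) ≈ 1.1912, h(0.7) ≈ 1.4191, h(1.05) ≈ 1.6905, h(1.4) ≈ 2.0138, h(1.75) ≈ 2.3989, h(2.1) ≈ 2.8577, h(2.45) ≈ 3.4042, h(2.8) ≈ 4.0552, h(3.15) ≈ 4.8307, h(3.5) ≈ 5.7546.
T_10 = (Δt/2)·[h(t_0) + 2h(t_1) + ... + 2h(t_{9}) + h(t_10)].
Sum ≈ 9.5335.

9.5335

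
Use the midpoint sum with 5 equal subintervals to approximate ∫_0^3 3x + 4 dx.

Δx = (3 − 0)/5 = 0.6.
Midpoints: 0.3, 0.9, 1.5, 2.1, 2.7.
f(0.3) = 4.9, f(0.9) = 6.7, f(1.5) = 8.5, f(2.1) = 10.3, f(2.7) = 12.1.
Sum = Δx · [f(0.3) + f(0.9) + f(1.5) + f(2.1) + f(2.7)].
Sum = 25.5.

25.5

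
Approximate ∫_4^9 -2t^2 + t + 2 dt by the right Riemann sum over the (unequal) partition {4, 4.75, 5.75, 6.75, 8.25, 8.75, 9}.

Subinterval widths: 0.75, 1, 1, 1.5, 0.5, 0.25.
Right endpoints: 4.75, 5.75, 6.75, 8.25, 8.75, 9.
f(4.75) = -38.375, f(5.75) = -58.375, f(6.75) = -82.375, f(8.25) = -125.875, f(8.75) = -142.375, f(9) = -151.
Sum = Σ Δt_i · f(t_i).
Sum = -467.28125.

-467.28125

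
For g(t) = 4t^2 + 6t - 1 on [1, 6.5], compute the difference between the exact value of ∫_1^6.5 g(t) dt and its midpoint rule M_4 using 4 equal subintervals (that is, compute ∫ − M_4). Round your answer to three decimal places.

3.466

Exact integral: ∫_1^6.5 g(t) dt ≈ 483.08333.
M_4 = 479.6171875.
Error ≈ 483.08333 − 479.6171875 ≈ 3.466.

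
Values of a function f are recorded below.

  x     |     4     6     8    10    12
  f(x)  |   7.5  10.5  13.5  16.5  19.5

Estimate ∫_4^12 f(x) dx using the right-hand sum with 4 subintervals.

Δx = 2.
Sum = 2·[10.5 + 13.5 + 16.5 + 19.5] = 120.

120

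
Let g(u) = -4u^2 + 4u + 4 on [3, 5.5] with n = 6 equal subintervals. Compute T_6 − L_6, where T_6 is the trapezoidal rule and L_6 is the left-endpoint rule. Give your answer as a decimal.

-15.625

T_6 ≈ -133.6226852.
L_6 ≈ -117.9976852.
T_6 − L_6 = -15.625.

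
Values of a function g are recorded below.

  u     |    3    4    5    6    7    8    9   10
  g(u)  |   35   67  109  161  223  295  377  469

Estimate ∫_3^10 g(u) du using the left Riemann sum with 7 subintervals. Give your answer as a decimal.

1267

Δu = 1.
Sum = 1·[35 + 67 + 109 + 161 + 223 + 295 + 377] = 1267.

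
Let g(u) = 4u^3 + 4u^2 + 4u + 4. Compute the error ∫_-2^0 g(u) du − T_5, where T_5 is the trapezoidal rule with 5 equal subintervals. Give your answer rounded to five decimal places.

Exact integral: ∫_-2^0 g(u) du ≈ -5.3333333.
T_5 = -5.76.
Error ≈ -5.3333333 − (-5.76) ≈ 0.42667.

0.42667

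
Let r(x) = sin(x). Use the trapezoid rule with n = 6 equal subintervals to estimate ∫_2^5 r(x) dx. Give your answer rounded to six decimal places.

Δx = (5 − 2)/6 = 0.5.
r(2) ≈ 0.909297, r(2.5) ≈ 0.598472, r(3) ≈ 0.141120, r(3.5) ≈ -0.350783, r(4) ≈ -0.756802, r(4.5) ≈ -0.977530, r(5) ≈ -0.958924.
T_6 = (Δx/2)·[r(x_0) + 2r(x_1) + ... + 2r(x_{5}) + r(x_6)].
Sum ≈ -0.685169.

-0.685169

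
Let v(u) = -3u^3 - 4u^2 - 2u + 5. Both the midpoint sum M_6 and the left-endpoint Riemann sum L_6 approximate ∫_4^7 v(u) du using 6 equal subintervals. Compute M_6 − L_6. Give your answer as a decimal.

-233.71875

M_6 = -1995.40625.
L_6 = -1761.6875.
M_6 − L_6 = -233.71875.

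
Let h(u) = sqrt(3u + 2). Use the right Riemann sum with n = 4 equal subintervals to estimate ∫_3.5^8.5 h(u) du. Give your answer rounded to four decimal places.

Δu = (8.5 − 3.5)/4 = 1.25.
Right endpoints: 4.75, 6, 7.25, 8.5.
h(4.75) ≈ 4.0311, h(6) ≈ 4.4721, h(7.25) ≈ 4.8734, h(8.5) ≈ 5.2440.
Sum = Δu · [h(4.75) + h(6) + h(7.25) + h(8.5)].
Sum ≈ 23.2759.

23.2759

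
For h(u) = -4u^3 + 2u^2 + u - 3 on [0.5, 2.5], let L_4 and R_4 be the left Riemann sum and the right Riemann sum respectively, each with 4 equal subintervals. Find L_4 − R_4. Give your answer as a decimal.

L_4 = -21.
R_4 = -45.
L_4 − R_4 = 24.

24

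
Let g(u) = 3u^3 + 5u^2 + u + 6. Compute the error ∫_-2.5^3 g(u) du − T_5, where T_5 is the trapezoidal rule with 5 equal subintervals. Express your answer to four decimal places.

-8.0415

Exact integral: ∫_-2.5^3 g(u) du ≈ 136.869792.
T_5 = 144.91125.
Error ≈ 136.869792 − 144.91125 ≈ -8.0415.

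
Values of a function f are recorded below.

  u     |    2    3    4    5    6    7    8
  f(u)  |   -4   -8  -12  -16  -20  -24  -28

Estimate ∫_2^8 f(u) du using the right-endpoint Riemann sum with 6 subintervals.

Δu = 1.
Sum = 1·[(-8) + (-12) + (-16) + (-20) + (-24) + (-28)] = -108.

-108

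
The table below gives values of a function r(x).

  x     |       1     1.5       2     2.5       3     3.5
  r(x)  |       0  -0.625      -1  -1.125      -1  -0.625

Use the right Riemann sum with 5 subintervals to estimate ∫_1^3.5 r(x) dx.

Δx = 0.5.
Sum = 0.5·[(-0.625) + (-1) + (-1.125) + (-1) + (-0.625)] = -2.1875.

-2.1875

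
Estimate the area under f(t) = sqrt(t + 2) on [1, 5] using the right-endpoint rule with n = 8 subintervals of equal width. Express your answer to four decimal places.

9.1091

Δt = (5 − 1)/8 = 0.5.
Right endpoints: 1.5, 2, 2.5, 3, 3.5, 4, 4.5, 5.
f(1.5) ≈ 1.8708, f(2) ≈ 2.0000, f(2.5) ≈ 2.1213, f(3) ≈ 2.2361, f(3.5) ≈ 2.3452, f(4) ≈ 2.4495, f(4.5) ≈ 2.5495, f(5) ≈ 2.6458.
Sum = Δt · [f(1.5) + f(2) + f(2.5) + ...].
Sum ≈ 9.1091.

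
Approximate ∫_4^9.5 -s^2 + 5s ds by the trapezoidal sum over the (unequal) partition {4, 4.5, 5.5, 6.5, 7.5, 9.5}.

Subinterval widths: 0.5, 1, 1, 1, 2.
f(4) = 4, f(4.5) = 2.25, f(5.5) = -2.75, f(6.5) = -9.75, f(7.5) = -18.75, f(9.5) = -42.75.
On each subinterval the trapezoid contributes (Δs_i/2)·[f(s_{i-1}) + f(s_i)].
Sum = -80.6875.

-80.6875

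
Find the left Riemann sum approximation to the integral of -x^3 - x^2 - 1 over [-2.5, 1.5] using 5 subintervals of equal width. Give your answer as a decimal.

Δx = (1.5 − (-2.5))/5 = 0.8.
Left endpoints: -2.5, -1.7, -0.9, -0.1, 0.7.
f(-2.5) = 8.375, f(-1.7) = 1.023, f(-0.9) = -1.081, f(-0.1) = -1.009, f(0.7) = -1.833.
Sum = Δx · [f(-2.5) + f(-1.7) + f(-0.9) + f(-0.1) + f(0.7)].
Sum = 4.38.

4.38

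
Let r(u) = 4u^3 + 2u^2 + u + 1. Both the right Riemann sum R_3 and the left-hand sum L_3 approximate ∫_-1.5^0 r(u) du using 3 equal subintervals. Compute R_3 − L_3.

R_3 = -0.25.
L_3 = -5.5.
R_3 − L_3 = 5.25.

5.25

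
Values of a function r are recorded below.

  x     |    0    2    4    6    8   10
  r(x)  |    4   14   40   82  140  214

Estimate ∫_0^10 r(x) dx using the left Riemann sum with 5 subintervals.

Δx = 2.
Sum = 2·[4 + 14 + 40 + 82 + 140] = 560.

560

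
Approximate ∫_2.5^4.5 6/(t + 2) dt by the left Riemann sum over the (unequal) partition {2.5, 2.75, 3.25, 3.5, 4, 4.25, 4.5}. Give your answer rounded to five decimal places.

2.28608

Subinterval widths: 0.25, 0.5, 0.25, 0.5, 0.25, 0.25.
Left endpoints: 2.5, 2.75, 3.25, 3.5, 4, 4.25.
f(2.5) = 4/3, f(2.75) = 24/19, f(3.25) = 8/7, f(3.5) = 12/11, f(4) = 1, f(4.25) = 0.96.
Sum = Σ Δt_i · f(t_i).
Sum ≈ 2.28608.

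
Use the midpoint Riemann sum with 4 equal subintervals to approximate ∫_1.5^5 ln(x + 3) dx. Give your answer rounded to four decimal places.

6.3703

Δx = (5 − 1.5)/4 = 0.875.
Midpoints: 1.9375, 2.8125, 3.6875, 4.5625.
f(1.9375) ≈ 1.5969, f(2.8125) ≈ 1.7600, f(3.6875) ≈ 1.9002, f(4.5625) ≈ 2.0232.
Sum = Δx · [f(1.9375) + f(2.8125) + f(3.6875) + f(4.5625)].
Sum ≈ 6.3703.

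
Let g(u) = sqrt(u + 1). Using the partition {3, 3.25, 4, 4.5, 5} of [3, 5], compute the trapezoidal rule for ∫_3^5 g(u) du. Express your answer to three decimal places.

Subinterval widths: 0.25, 0.75, 0.5, 0.5.
g(3) ≈ 2.000, g(3.25) ≈ 2.062, g(4) ≈ 2.236, g(4.5) ≈ 2.345, g(5) ≈ 2.449.
On each subinterval the trapezoid contributes (Δu_i/2)·[g(u_{i-1}) + g(u_i)].
Sum ≈ 4.463.

4.463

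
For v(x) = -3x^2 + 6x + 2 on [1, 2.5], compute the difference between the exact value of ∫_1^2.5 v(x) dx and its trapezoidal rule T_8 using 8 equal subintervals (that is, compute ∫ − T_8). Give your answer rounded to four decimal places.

Exact integral: ∫_1^2.5 v(x) dx = 4.125.
T_8 ≈ 4.098633.
Error ≈ 4.125 − 4.098633 ≈ 0.0264.

0.0264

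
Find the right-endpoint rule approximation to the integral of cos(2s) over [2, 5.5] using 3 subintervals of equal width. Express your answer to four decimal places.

0.3232

Δs = (5.5 − 2)/3 = 7/6.
Right endpoints: 19/6, 13/3, 5.5.
f(19/6) ≈ 0.9987, f(13/3) ≈ -0.7261, f(5.5) ≈ 0.0044.
Sum = Δs · [f(19/6) + f(13/3) + f(5.5)].
Sum ≈ 0.3232.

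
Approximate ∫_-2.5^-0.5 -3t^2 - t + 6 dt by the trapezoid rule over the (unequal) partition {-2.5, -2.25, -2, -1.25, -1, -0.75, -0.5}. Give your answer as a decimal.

Subinterval widths: 0.25, 0.25, 0.75, 0.25, 0.25, 0.25.
f(-2.5) = -10.25, f(-2.25) = -6.9375, f(-2) = -4, f(-1.25) = 2.5625, f(-1) = 4, f(-0.75) = 5.0625, f(-0.5) = 5.75.
On each subinterval the trapezoid contributes (Δt_i/2)·[f(t_{i-1}) + f(t_i)].
Sum = -0.75.

-0.75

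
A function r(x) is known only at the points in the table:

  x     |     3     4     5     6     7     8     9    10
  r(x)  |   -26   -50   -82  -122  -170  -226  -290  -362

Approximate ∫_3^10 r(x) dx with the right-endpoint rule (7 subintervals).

-1302

Δx = 1.
Sum = 1·[(-50) + (-82) + (-122) + (-170) + (-226) + (-290) + (-362)] = -1302.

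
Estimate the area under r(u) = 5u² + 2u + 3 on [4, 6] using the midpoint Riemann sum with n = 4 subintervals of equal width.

279.125

Δu = (6 − 4)/4 = 0.5.
Midpoints: 4.25, 4.75, 5.25, 5.75.
r(4.25) = 101.8125, r(4.75) = 125.3125, r(5.25) = 151.3125, r(5.75) = 179.8125.
Sum = Δu · [r(4.25) + r(4.75) + r(5.25) + r(5.75)].
Sum = 279.125.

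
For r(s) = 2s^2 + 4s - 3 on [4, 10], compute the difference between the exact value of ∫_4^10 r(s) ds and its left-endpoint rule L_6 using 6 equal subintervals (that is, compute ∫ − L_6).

Exact integral: ∫_4^10 r(s) ds = 774.
L_6 = 680.
Error = 774 − 680 = 94.

94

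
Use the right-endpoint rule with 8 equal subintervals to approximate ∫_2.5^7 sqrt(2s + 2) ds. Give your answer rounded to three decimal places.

15.537

Δs = (7 − 2.5)/8 = 0.5625.
Right endpoints: 3.0625, 3.625, 4.1875, 4.75, 5.3125, 5.875, 6.4375, 7.
f(3.0625) ≈ 2.850, f(3.625) ≈ 3.041, f(4.1875) ≈ 3.221, f(4.75) ≈ 3.391, f(5.3125) ≈ 3.553, f(5.875) ≈ 3.708, f(6.4375) ≈ 3.857, f(7) ≈ 4.000.
Sum = Δs · [f(3.0625) + f(3.625) + f(4.1875) + ...].
Sum ≈ 15.537.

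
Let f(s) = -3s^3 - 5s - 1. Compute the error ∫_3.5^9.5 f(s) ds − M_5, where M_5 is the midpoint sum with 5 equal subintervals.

-42.12

Exact integral: ∫_3.5^9.5 f(s) ds = -6197.25.
M_5 = -6155.13.
Error = -6197.25 − (-6155.13) = -42.12.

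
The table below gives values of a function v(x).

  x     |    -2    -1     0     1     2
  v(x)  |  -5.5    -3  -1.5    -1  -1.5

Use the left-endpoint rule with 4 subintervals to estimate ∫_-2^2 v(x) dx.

-11

Δx = 1.
Sum = 1·[(-5.5) + (-3) + (-1.5) + (-1)] = -11.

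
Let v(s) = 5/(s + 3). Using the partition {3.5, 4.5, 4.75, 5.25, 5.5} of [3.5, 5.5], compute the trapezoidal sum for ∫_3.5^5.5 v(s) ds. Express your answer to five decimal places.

Subinterval widths: 1, 0.25, 0.5, 0.25.
v(3.5) = 10/13, v(4.5) = 2/3, v(4.75) = 20/31, v(5.25) = 20/33, v(5.5) = 10/17.
On each subinterval the trapezoid contributes (Δs_i/2)·[v(s_{i-1}) + v(s_i)].
Sum ≈ 1.34402.

1.34402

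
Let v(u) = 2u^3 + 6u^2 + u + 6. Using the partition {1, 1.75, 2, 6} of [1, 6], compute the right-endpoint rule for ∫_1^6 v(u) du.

Subinterval widths: 0.75, 0.25, 4.
Right endpoints: 1.75, 2, 6.
v(1.75) = 36.84375, v(2) = 48, v(6) = 660.
Sum = Σ Δu_i · v(u_i).
Sum = 2679.6328125.

2679.6328125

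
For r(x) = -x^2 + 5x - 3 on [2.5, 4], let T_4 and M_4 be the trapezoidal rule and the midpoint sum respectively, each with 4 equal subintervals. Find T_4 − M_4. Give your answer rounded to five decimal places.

T_4 = 3.71484375.
M_4 ≈ 3.7675781.
T_4 − M_4 ≈ -0.05273.

-0.05273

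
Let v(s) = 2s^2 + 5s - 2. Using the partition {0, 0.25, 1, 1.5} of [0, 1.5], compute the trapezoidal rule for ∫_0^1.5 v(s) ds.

Subinterval widths: 0.25, 0.75, 0.5.
v(0) = -2, v(0.25) = -0.625, v(1) = 5, v(1.5) = 10.
On each subinterval the trapezoid contributes (Δs_i/2)·[v(s_{i-1}) + v(s_i)].
Sum = 5.0625.

5.0625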